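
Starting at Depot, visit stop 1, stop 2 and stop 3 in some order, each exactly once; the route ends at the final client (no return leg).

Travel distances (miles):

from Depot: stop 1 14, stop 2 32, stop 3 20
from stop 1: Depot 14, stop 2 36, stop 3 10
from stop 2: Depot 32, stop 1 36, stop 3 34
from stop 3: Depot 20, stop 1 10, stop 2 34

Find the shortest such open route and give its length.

There are 3! = 6 possible orderings.
Depot - stop 1 - stop 2 - stop 3: 14+36+34 = 84
Depot - stop 1 - stop 3 - stop 2: 14+10+34 = 58
Depot - stop 2 - stop 1 - stop 3: 32+36+10 = 78
Depot - stop 2 - stop 3 - stop 1: 32+34+10 = 76
Depot - stop 3 - stop 1 - stop 2: 20+10+36 = 66
Depot - stop 3 - stop 2 - stop 1: 20+34+36 = 90
The minimum is 58.
One shortest path: Depot → stop 1 → stop 3 → stop 2.

58 miles — the minimum one-way total.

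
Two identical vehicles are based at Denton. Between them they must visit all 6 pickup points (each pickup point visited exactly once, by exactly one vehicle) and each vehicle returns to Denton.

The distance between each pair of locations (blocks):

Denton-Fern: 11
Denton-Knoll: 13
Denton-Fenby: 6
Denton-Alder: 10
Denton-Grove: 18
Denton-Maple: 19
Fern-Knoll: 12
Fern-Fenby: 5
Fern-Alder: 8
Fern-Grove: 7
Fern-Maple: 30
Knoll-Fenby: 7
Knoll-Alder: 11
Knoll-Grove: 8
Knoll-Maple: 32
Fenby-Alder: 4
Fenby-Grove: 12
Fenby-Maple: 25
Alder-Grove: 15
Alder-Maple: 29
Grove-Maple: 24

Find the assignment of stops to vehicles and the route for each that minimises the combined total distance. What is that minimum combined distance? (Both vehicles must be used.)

Minimum combined distance: 84 blocks.

There are 2^5 − 1 = 31 ways to divide the 6 stops into two non-empty groups. For each, the best each vehicle can do is its own shortest tour through its group:
  {Fern} + {Knoll, Fenby, Alder, Grove, Maple}: 22 + 72 = 94
  {Knoll} + {Fern, Fenby, Alder, Grove, Maple}: 26 + 68 = 94
  {Fern, Knoll} + {Fenby, Alder, Grove, Maple}: 36 + 68 = 104
  {Fenby} + {Fern, Knoll, Alder, Grove, Maple}: 12 + 81 = 93
  {Fern, Fenby} + {Knoll, Alder, Grove, Maple}: 22 + 72 = 94
  {Knoll, Fenby} + {Fern, Alder, Grove, Maple}: 26 + 68 = 94
  … (31 splits in total)
  {Fern, Knoll, Fenby, Alder, Grove} + {Maple}: 46 + 38 = 84  ← best
Best: vehicle 1 Denton → Knoll → Grove → Fern → Alder → Fenby → Denton = 46; vehicle 2 Denton → Maple → Denton = 38; combined 84.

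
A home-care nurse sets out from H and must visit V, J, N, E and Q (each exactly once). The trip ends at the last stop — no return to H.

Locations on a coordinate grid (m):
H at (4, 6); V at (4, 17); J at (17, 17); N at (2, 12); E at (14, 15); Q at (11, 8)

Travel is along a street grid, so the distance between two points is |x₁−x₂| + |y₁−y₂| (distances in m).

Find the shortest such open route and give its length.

Shortest open route: 43 m.

There are 5! = 120 possible orderings.
H→V→J→N→E→Q: 11+13+20+15+10 = 69
H→V→J→N→Q→E: 11+13+20+13+10 = 67
H→V→J→E→N→Q: 11+13+5+15+13 = 57
H→V→J→E→Q→N: 11+13+5+10+13 = 52
H→V→J→Q→N→E: 11+13+15+13+15 = 67
H→V→J→Q→E→N: 11+13+15+10+15 = 64
H→V→N→J→E→Q: 11+7+20+5+10 = 53
H→V→N→J→Q→E: 11+7+20+15+10 = 63
H→V→N→E→J→Q: 11+7+15+5+15 = 53
H→V→N→E→Q→J: 11+7+15+10+15 = 58
H→V→N→Q→J→E: 11+7+13+15+5 = 51
H→V→N→Q→E→J: 11+7+13+10+5 = 46
H→V→E→J→N→Q: 11+12+5+20+13 = 61
H→V→E→J→Q→N: 11+12+5+15+13 = 56
… (106 more)
H→N→V→J→E→Q: 8+7+13+5+10 = 43  ← best
The minimum is 43.
One shortest path: H → N → V → J → E → Q.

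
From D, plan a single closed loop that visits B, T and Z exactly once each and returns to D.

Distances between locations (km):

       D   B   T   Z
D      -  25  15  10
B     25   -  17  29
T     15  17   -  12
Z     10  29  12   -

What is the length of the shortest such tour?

64 km — the shortest possible round trip.

D-B-T-Z-D: 25+17+12+10 = 64
D-B-Z-T-D: 25+29+12+15 = 81
D-T-B-Z-D: 15+17+29+10 = 71
The minimum is 64.
One optimal route: D → B → T → Z → D (or its reverse).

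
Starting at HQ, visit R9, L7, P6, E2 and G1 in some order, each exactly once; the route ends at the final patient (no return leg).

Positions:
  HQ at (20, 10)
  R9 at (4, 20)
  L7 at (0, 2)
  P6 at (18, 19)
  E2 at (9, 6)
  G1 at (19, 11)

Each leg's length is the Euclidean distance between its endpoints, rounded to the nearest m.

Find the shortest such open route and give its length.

48 m — the minimum one-way total.

There are 5! = 120 possible orderings.
HQ → R9 → L7 → P6 → E2 → G1: 19+18+25+16+11 = 89
HQ → R9 → L7 → P6 → G1 → E2: 19+18+25+8+11 = 81
HQ → R9 → L7 → E2 → P6 → G1: 19+18+10+16+8 = 71
HQ → R9 → L7 → E2 → G1 → P6: 19+18+10+11+8 = 66
HQ → R9 → L7 → G1 → P6 → E2: 19+18+21+8+16 = 82
HQ → R9 → L7 → G1 → E2 → P6: 19+18+21+11+16 = 85
HQ → R9 → P6 → L7 → E2 → G1: 19+14+25+10+11 = 79
HQ → R9 → P6 → L7 → G1 → E2: 19+14+25+21+11 = 90
HQ → R9 → P6 → E2 → L7 → G1: 19+14+16+10+21 = 80
HQ → R9 → P6 → E2 → G1 → L7: 19+14+16+11+21 = 81
HQ → R9 → P6 → G1 → L7 → E2: 19+14+8+21+10 = 72
HQ → R9 → P6 → G1 → E2 → L7: 19+14+8+11+10 = 62
HQ → R9 → E2 → L7 → P6 → G1: 19+15+10+25+8 = 77
HQ → R9 → E2 → L7 → G1 → P6: 19+15+10+21+8 = 73
… (106 more)
HQ → G1 → P6 → R9 → E2 → L7: 1+8+14+15+10 = 48  ← best
The minimum is 48.
One shortest path: HQ → G1 → P6 → R9 → E2 → L7.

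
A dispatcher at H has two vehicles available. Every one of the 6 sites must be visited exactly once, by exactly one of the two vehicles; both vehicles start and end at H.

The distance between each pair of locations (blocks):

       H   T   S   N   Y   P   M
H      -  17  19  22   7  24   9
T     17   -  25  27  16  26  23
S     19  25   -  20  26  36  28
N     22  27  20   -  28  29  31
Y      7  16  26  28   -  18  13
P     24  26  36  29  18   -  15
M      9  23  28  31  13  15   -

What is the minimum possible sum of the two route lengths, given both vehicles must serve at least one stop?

Minimum combined distance: 129 blocks.

Check every non-empty split of the stops between the two vehicles; for each half take its own optimal tour:
  {T} + {S, N, Y, P, M}: 34 + 103 = 137
  {S} + {T, N, Y, P, M}: 38 + 103 = 141
  {T, S} + {N, Y, P, M}: 61 + 86 = 147
  {N} + {T, S, Y, P, M}: 44 + 102 = 146
  {T, N} + {S, Y, P, M}: 66 + 87 = 153
  {S, N} + {T, Y, P, M}: 61 + 73 = 134
  … (31 splits in total)
  {Y} + {T, S, N, P, M}: 14 + 115 = 129  ← best
Best: vehicle 1 H → Y → H = 14; vehicle 2 H → T → S → N → P → M → H = 115; combined 129.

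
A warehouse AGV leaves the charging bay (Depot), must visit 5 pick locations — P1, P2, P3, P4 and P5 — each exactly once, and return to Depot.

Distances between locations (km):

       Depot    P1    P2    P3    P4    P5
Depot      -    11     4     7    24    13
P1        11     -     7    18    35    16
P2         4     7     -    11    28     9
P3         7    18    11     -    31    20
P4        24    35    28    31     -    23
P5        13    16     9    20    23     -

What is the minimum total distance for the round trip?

88 km — the shortest possible round trip.

With 5 stops there are 5!/2 = 60 distinct round trips (a route and its reverse cost the same).
Depot → P1 → P2 → P3 → P4 → P5 → Depot: 11+7+11+31+23+13 = 96
Depot → P1 → P2 → P3 → P5 → P4 → Depot: 11+7+11+20+23+24 = 96
Depot → P1 → P2 → P4 → P3 → P5 → Depot: 11+7+28+31+20+13 = 110
Depot → P1 → P2 → P4 → P5 → P3 → Depot: 11+7+28+23+20+7 = 96
Depot → P1 → P2 → P5 → P3 → P4 → Depot: 11+7+9+20+31+24 = 102
Depot → P1 → P2 → P5 → P4 → P3 → Depot: 11+7+9+23+31+7 = 88
Depot → P1 → P3 → P2 → P4 → P5 → Depot: 11+18+11+28+23+13 = 104
Depot → P1 → P3 → P2 → P5 → P4 → Depot: 11+18+11+9+23+24 = 96
Depot → P1 → P3 → P4 → P2 → P5 → Depot: 11+18+31+28+9+13 = 110
Depot → P1 → P3 → P4 → P5 → P2 → Depot: 11+18+31+23+9+4 = 96
Depot → P1 → P3 → P5 → P2 → P4 → Depot: 11+18+20+9+28+24 = 110
Depot → P1 → P3 → P5 → P4 → P2 → Depot: 11+18+20+23+28+4 = 104
Depot → P1 → P4 → P2 → P3 → P5 → Depot: 11+35+28+11+20+13 = 118
Depot → P1 → P4 → P2 → P5 → P3 → Depot: 11+35+28+9+20+7 = 110
… (46 more)
The minimum is 88.
One optimal route: Depot → P1 → P2 → P5 → P4 → P3 → Depot (or its reverse).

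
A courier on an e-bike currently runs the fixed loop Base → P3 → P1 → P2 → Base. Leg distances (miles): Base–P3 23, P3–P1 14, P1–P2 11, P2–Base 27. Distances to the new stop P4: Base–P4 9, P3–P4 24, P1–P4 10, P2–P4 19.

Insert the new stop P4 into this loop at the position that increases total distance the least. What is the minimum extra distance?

Minimum extra distance: 1 miles, inserting P4 between P2 and Base.

Insertion cost between consecutive stops i–j is d(i,P4) + d(P4,j) − d(i,j):
  between Base and P3: 9 + 24 − 23 = 10
  between P3 and P1: 24 + 10 − 14 = 20
  between P1 and P2: 10 + 19 − 11 = 18
  between P2 and Base: 19 + 9 − 27 = 1
Cheapest insertion is between P2 and Base, adding 1.
New total = 75 + 1 = 76.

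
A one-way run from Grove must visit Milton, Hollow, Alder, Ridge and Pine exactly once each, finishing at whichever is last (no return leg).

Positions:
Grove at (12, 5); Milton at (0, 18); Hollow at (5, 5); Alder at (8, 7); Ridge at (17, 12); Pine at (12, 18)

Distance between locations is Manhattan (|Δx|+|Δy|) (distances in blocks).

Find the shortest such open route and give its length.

49 blocks — the minimum one-way total.

There are 5! = 120 possible orderings.
Grove→Milton→Hollow→Alder→Ridge→Pine: 25+18+5+14+11 = 73
Grove→Milton→Hollow→Alder→Pine→Ridge: 25+18+5+15+11 = 74
Grove→Milton→Hollow→Ridge→Alder→Pine: 25+18+19+14+15 = 91
Grove→Milton→Hollow→Ridge→Pine→Alder: 25+18+19+11+15 = 88
Grove→Milton→Hollow→Pine→Alder→Ridge: 25+18+20+15+14 = 92
Grove→Milton→Hollow→Pine→Ridge→Alder: 25+18+20+11+14 = 88
Grove→Milton→Alder→Hollow→Ridge→Pine: 25+19+5+19+11 = 79
Grove→Milton→Alder→Hollow→Pine→Ridge: 25+19+5+20+11 = 80
Grove→Milton→Alder→Ridge→Hollow→Pine: 25+19+14+19+20 = 97
Grove→Milton→Alder→Ridge→Pine→Hollow: 25+19+14+11+20 = 89
Grove→Milton→Alder→Pine→Hollow→Ridge: 25+19+15+20+19 = 98
Grove→Milton→Alder→Pine→Ridge→Hollow: 25+19+15+11+19 = 89
Grove→Milton→Ridge→Hollow→Alder→Pine: 25+23+19+5+15 = 87
Grove→Milton→Ridge→Hollow→Pine→Alder: 25+23+19+20+15 = 102
… (106 more)
Grove→Hollow→Alder→Ridge→Pine→Milton: 7+5+14+11+12 = 49  ← best
The minimum is 49.
One shortest path: Grove → Hollow → Alder → Ridge → Pine → Milton.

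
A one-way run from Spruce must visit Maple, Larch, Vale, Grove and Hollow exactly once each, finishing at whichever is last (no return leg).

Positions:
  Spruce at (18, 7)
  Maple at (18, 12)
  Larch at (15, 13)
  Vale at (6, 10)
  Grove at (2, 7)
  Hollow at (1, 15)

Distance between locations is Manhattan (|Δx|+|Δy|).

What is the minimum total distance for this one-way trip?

There are 5! = 120 possible orderings.
Spruce→Maple→Larch→Vale→Grove→Hollow: 5+4+12+7+9 = 37
Spruce→Maple→Larch→Vale→Hollow→Grove: 5+4+12+10+9 = 40
Spruce→Maple→Larch→Grove→Vale→Hollow: 5+4+19+7+10 = 45
Spruce→Maple→Larch→Grove→Hollow→Vale: 5+4+19+9+10 = 47
Spruce→Maple→Larch→Hollow→Vale→Grove: 5+4+16+10+7 = 42
Spruce→Maple→Larch→Hollow→Grove→Vale: 5+4+16+9+7 = 41
Spruce→Maple→Vale→Larch→Grove→Hollow: 5+14+12+19+9 = 59
Spruce→Maple→Vale→Larch→Hollow→Grove: 5+14+12+16+9 = 56
Spruce→Maple→Vale→Grove→Larch→Hollow: 5+14+7+19+16 = 61
Spruce→Maple→Vale→Grove→Hollow→Larch: 5+14+7+9+16 = 51
Spruce→Maple→Vale→Hollow→Larch→Grove: 5+14+10+16+19 = 64
Spruce→Maple→Vale→Hollow→Grove→Larch: 5+14+10+9+19 = 57
Spruce→Maple→Grove→Larch→Vale→Hollow: 5+21+19+12+10 = 67
Spruce→Maple→Grove→Larch→Hollow→Vale: 5+21+19+16+10 = 71
… (106 more)
The minimum is 37.
One shortest path: Spruce → Maple → Larch → Vale → Grove → Hollow.

37 — the minimum one-way total.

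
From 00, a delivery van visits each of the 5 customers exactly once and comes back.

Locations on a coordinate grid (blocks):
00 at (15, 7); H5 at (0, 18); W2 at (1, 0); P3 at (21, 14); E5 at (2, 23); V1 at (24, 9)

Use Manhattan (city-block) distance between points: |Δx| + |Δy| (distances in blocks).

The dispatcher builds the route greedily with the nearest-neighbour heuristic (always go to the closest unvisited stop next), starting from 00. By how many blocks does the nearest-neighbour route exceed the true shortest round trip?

From 00: V1=11, P3=13, W2=21, H5=26, E5=29 → choose V1 (11).
From V1: P3=8, W2=32, H5=33, E5=36 → choose P3 (8).
From P3: H5=25, E5=28, W2=34 → choose H5 (25).
From H5: E5=7, W2=19 → choose E5 (7).
From E5: W2=24 → choose W2 (24).
NN route 00 → V1 → P3 → H5 → E5 → W2 → 00 costs 96.
Optimal: 00 → W2 → H5 → E5 → P3 → V1 → 00 costs 94 (by enumerating all 60 distinct tours).
Excess = 96 − 94 = 2.

The nearest-neighbour route is 2 blocks longer than optimal.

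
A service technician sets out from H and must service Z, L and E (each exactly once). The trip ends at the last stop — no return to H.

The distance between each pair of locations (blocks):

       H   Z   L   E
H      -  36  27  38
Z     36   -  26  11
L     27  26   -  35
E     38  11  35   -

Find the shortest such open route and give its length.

There are 3! = 6 possible orderings.
H - Z - L - E: 36+26+35 = 97
H - Z - E - L: 36+11+35 = 82
H - L - Z - E: 27+26+11 = 64
H - L - E - Z: 27+35+11 = 73
H - E - Z - L: 38+11+26 = 75
H - E - L - Z: 38+35+26 = 99
The minimum is 64.
One shortest path: H → L → Z → E.

Shortest open route: 64 blocks.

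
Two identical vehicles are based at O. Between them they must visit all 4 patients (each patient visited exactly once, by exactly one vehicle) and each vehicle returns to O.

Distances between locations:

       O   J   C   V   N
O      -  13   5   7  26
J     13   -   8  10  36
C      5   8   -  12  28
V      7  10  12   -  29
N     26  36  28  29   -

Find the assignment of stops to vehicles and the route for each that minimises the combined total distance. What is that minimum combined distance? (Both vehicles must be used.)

Check every non-empty split of the stops between the two vehicles; for each half take its own optimal tour:
  {J} + {C, V, N}: 26 + 69 = 95
  {C} + {J, V, N}: 10 + 78 = 88
  {J, C} + {V, N}: 26 + 62 = 88
  {V} + {J, C, N}: 14 + 75 = 89
  {J, V} + {C, N}: 30 + 59 = 89
  {C, V} + {J, N}: 24 + 75 = 99
  … (7 splits in total)
  {J, C, V} + {N}: 30 + 52 = 82  ← best
Best: vehicle 1 O → C → J → V → O = 30; vehicle 2 O → N → O = 52; combined 82.

Minimum combined distance: 82.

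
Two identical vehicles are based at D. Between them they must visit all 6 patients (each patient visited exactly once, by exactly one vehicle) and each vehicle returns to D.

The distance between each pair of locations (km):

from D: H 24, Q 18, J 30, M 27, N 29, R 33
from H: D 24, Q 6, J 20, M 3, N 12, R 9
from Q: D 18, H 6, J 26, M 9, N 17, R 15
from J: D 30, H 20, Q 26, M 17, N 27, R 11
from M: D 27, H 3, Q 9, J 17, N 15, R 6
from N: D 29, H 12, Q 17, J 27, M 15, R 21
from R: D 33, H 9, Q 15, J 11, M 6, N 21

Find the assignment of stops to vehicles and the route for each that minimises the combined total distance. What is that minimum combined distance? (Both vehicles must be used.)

There are 2^5 − 1 = 31 ways to divide the 6 stops into two non-empty groups. For each, the best each vehicle can do is its own shortest tour through its group:
  {H} + {Q, J, M, N, R}: 48 + 97 = 145
  {Q} + {H, J, M, N, R}: 36 + 91 = 127
  {H, Q} + {J, M, N, R}: 48 + 91 = 139
  {J} + {H, Q, M, N, R}: 60 + 83 = 143
  {H, J} + {Q, M, N, R}: 74 + 83 = 157
  {Q, J} + {H, M, N, R}: 74 + 83 = 157
  … (31 splits in total)
Best: vehicle 1 D → Q → D = 36; vehicle 2 D → J → R → M → H → N → D = 91; combined 127.

127 km — the smallest possible combined total.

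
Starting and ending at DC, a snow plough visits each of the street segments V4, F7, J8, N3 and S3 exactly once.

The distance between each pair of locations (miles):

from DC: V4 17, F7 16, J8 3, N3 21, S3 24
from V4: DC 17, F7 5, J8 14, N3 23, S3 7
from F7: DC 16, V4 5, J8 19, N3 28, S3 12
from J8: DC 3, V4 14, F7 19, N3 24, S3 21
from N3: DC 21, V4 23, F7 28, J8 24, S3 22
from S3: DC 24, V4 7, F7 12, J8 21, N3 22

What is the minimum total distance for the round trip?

Shortest round trip = 77 miles.

There are 60 distinct closed tours to check (reversals are equivalent).
DC→V4→F7→J8→N3→S3→DC: 17+5+19+24+22+24 = 111
DC→V4→F7→J8→S3→N3→DC: 17+5+19+21+22+21 = 105
DC→V4→F7→N3→J8→S3→DC: 17+5+28+24+21+24 = 119
DC→V4→F7→N3→S3→J8→DC: 17+5+28+22+21+3 = 96
DC→V4→F7→S3→J8→N3→DC: 17+5+12+21+24+21 = 100
DC→V4→F7→S3→N3→J8→DC: 17+5+12+22+24+3 = 83
DC→V4→J8→F7→N3→S3→DC: 17+14+19+28+22+24 = 124
DC→V4→J8→F7→S3→N3→DC: 17+14+19+12+22+21 = 105
DC→V4→J8→N3→F7→S3→DC: 17+14+24+28+12+24 = 119
DC→V4→J8→N3→S3→F7→DC: 17+14+24+22+12+16 = 105
DC→V4→J8→S3→F7→N3→DC: 17+14+21+12+28+21 = 113
DC→V4→J8→S3→N3→F7→DC: 17+14+21+22+28+16 = 118
DC→V4→N3→F7→J8→S3→DC: 17+23+28+19+21+24 = 132
DC→V4→N3→F7→S3→J8→DC: 17+23+28+12+21+3 = 104
… (46 more)
DC→F7→V4→S3→N3→J8→DC: 16+5+7+22+24+3 = 77  ← best
The minimum is 77.
One optimal route: DC → F7 → V4 → S3 → N3 → J8 → DC (or its reverse).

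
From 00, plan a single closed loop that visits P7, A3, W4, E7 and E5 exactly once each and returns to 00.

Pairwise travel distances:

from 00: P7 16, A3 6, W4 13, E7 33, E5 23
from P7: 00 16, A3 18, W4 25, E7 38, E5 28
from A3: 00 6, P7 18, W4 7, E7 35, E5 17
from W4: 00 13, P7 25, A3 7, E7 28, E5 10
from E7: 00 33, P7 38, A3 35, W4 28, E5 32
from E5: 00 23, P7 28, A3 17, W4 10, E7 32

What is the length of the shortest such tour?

With 5 stops there are 5!/2 = 60 distinct round trips (a route and its reverse cost the same).
00 - P7 - A3 - W4 - E7 - E5 - 00: 16+18+7+28+32+23 = 124
00 - P7 - A3 - W4 - E5 - E7 - 00: 16+18+7+10+32+33 = 116
00 - P7 - A3 - E7 - W4 - E5 - 00: 16+18+35+28+10+23 = 130
00 - P7 - A3 - E7 - E5 - W4 - 00: 16+18+35+32+10+13 = 124
00 - P7 - A3 - E5 - W4 - E7 - 00: 16+18+17+10+28+33 = 122
00 - P7 - A3 - E5 - E7 - W4 - 00: 16+18+17+32+28+13 = 124
00 - P7 - W4 - A3 - E7 - E5 - 00: 16+25+7+35+32+23 = 138
00 - P7 - W4 - A3 - E5 - E7 - 00: 16+25+7+17+32+33 = 130
00 - P7 - W4 - E7 - A3 - E5 - 00: 16+25+28+35+17+23 = 144
00 - P7 - W4 - E7 - E5 - A3 - 00: 16+25+28+32+17+6 = 124
00 - P7 - W4 - E5 - A3 - E7 - 00: 16+25+10+17+35+33 = 136
00 - P7 - W4 - E5 - E7 - A3 - 00: 16+25+10+32+35+6 = 124
00 - P7 - E7 - A3 - W4 - E5 - 00: 16+38+35+7+10+23 = 129
00 - P7 - E7 - A3 - E5 - W4 - 00: 16+38+35+17+10+13 = 129
… (46 more)
00 - P7 - E7 - E5 - W4 - A3 - 00: 16+38+32+10+7+6 = 109  ← best
The minimum is 109.
One optimal route: 00 → P7 → E7 → E5 → W4 → A3 → 00 (or its reverse).

109 — the shortest possible round trip.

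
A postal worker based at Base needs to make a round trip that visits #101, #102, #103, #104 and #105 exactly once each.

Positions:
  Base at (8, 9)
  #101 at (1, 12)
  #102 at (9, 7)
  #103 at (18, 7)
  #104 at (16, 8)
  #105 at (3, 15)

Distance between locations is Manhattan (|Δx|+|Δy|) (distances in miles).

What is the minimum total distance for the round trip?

Shortest round trip = 50 miles.

With 5 stops there are 5!/2 = 60 distinct round trips (a route and its reverse cost the same).
Base - #101 - #102 - #103 - #104 - #105 - Base: 10+13+9+3+20+11 = 66
Base - #101 - #102 - #103 - #105 - #104 - Base: 10+13+9+23+20+9 = 84
Base - #101 - #102 - #104 - #103 - #105 - Base: 10+13+8+3+23+11 = 68
Base - #101 - #102 - #104 - #105 - #103 - Base: 10+13+8+20+23+12 = 86
Base - #101 - #102 - #105 - #103 - #104 - Base: 10+13+14+23+3+9 = 72
Base - #101 - #102 - #105 - #104 - #103 - Base: 10+13+14+20+3+12 = 72
Base - #101 - #103 - #102 - #104 - #105 - Base: 10+22+9+8+20+11 = 80
Base - #101 - #103 - #102 - #105 - #104 - Base: 10+22+9+14+20+9 = 84
Base - #101 - #103 - #104 - #102 - #105 - Base: 10+22+3+8+14+11 = 68
Base - #101 - #103 - #104 - #105 - #102 - Base: 10+22+3+20+14+3 = 72
Base - #101 - #103 - #105 - #102 - #104 - Base: 10+22+23+14+8+9 = 86
Base - #101 - #103 - #105 - #104 - #102 - Base: 10+22+23+20+8+3 = 86
Base - #101 - #104 - #102 - #103 - #105 - Base: 10+19+8+9+23+11 = 80
Base - #101 - #104 - #102 - #105 - #103 - Base: 10+19+8+14+23+12 = 86
… (46 more)
Base - #101 - #105 - #102 - #103 - #104 - Base: 10+5+14+9+3+9 = 50  ← best
The minimum is 50.
One optimal route: Base → #101 → #105 → #102 → #103 → #104 → Base (or its reverse).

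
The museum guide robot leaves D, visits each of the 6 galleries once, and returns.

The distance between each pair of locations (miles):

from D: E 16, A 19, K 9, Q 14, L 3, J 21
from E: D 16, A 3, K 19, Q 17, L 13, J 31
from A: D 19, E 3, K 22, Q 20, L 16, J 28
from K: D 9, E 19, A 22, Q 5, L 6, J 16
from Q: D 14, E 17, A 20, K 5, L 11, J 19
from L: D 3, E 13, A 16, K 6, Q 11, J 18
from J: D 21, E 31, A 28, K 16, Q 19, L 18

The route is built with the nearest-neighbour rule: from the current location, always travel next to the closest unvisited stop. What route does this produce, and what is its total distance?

83 miles along D → L → K → Q → E → A → J → D.

At D the remaining stops are L 3, K 9, Q 14, E 16, A 19, J 21; go to L.
At L the remaining stops are K 6, Q 11, E 13, A 16, J 18; go to K.
At K the remaining stops are Q 5, J 16, E 19, A 22; go to Q.
At Q the remaining stops are E 17, J 19, A 20; go to E.
At E the remaining stops are A 3, J 31; go to A.
At A the remaining stops are J 28; go to J.
Return J→D: 21.
Total = 3 + 6 + 5 + 17 + 3 + 28 + 21 = 83.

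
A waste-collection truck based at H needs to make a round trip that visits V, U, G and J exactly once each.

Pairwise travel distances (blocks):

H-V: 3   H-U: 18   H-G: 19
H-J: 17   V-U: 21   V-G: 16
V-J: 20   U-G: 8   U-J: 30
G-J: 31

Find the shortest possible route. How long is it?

Shortest round trip = 74 blocks.

H-V-U-G-J-H: 3+21+8+31+17 = 80
H-V-U-J-G-H: 3+21+30+31+19 = 104
H-V-G-U-J-H: 3+16+8+30+17 = 74
H-V-G-J-U-H: 3+16+31+30+18 = 98
H-V-J-U-G-H: 3+20+30+8+19 = 80
H-V-J-G-U-H: 3+20+31+8+18 = 80
H-U-V-G-J-H: 18+21+16+31+17 = 103
H-U-V-J-G-H: 18+21+20+31+19 = 109
H-U-G-V-J-H: 18+8+16+20+17 = 79
H-U-J-V-G-H: 18+30+20+16+19 = 103
H-G-V-U-J-H: 19+16+21+30+17 = 103
H-G-U-V-J-H: 19+8+21+20+17 = 85
The minimum is 74.
One optimal route: H → V → G → U → J → H (or its reverse).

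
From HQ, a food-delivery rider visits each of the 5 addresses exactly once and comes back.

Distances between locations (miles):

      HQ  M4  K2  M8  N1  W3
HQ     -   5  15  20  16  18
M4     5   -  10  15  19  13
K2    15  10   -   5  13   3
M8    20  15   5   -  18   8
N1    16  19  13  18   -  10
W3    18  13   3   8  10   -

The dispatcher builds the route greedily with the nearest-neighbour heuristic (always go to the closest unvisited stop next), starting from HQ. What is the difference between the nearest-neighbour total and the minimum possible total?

HQ: M4=5, K2=15, N1=16, W3=18, M8=20 ⇒ M4
M4: K2=10, W3=13, M8=15, N1=19 ⇒ K2
K2: W3=3, M8=5, N1=13 ⇒ W3
W3: M8=8, N1=10 ⇒ M8
M8: N1=18 ⇒ N1
NN route HQ → M4 → K2 → W3 → M8 → N1 → HQ costs 60.
Optimal: HQ → M4 → K2 → M8 → W3 → N1 → HQ costs 54 (by enumerating all 60 distinct tours).
Excess = 60 − 54 = 6.

The nearest-neighbour route is 6 miles longer than optimal.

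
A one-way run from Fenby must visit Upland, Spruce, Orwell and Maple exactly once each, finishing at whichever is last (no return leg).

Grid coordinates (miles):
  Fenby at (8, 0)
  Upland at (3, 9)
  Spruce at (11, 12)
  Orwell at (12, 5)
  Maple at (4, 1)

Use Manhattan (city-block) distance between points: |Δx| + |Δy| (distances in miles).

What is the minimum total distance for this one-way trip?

Shortest open route: 33 miles.

There are 4! = 24 possible orderings.
Fenby→Upland→Spruce→Orwell→Maple: 14+11+8+12 = 45
Fenby→Upland→Spruce→Maple→Orwell: 14+11+18+12 = 55
Fenby→Upland→Orwell→Spruce→Maple: 14+13+8+18 = 53
Fenby→Upland→Orwell→Maple→Spruce: 14+13+12+18 = 57
Fenby→Upland→Maple→Spruce→Orwell: 14+9+18+8 = 49
Fenby→Upland→Maple→Orwell→Spruce: 14+9+12+8 = 43
Fenby→Spruce→Upland→Orwell→Maple: 15+11+13+12 = 51
Fenby→Spruce→Upland→Maple→Orwell: 15+11+9+12 = 47
Fenby→Spruce→Orwell→Upland→Maple: 15+8+13+9 = 45
Fenby→Spruce→Orwell→Maple→Upland: 15+8+12+9 = 44
Fenby→Spruce→Maple→Upland→Orwell: 15+18+9+13 = 55
Fenby→Spruce→Maple→Orwell→Upland: 15+18+12+13 = 58
Fenby→Orwell→Upland→Spruce→Maple: 9+13+11+18 = 51
Fenby→Orwell→Upland→Maple→Spruce: 9+13+9+18 = 49
… (10 more)
Fenby→Maple→Upland→Spruce→Orwell: 5+9+11+8 = 33  ← best
The minimum is 33.
One shortest path: Fenby → Maple → Upland → Spruce → Orwell.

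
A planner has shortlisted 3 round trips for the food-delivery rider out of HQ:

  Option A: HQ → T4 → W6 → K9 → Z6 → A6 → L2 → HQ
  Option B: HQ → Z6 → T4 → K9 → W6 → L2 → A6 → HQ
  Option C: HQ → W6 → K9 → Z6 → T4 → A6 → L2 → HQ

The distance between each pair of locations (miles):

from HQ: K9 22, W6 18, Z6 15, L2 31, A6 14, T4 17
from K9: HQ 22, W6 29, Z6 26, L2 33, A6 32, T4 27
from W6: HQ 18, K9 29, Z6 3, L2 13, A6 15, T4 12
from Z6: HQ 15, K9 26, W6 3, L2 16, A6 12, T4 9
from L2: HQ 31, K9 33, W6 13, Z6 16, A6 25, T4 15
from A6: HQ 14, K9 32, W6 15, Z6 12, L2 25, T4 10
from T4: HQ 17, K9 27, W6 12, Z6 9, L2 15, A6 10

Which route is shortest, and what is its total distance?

Option A: 17 + 12 + 29 + 26 + 12 + 25 + 31 = 152
Option B: 15 + 9 + 27 + 29 + 13 + 25 + 14 = 132
Option C: 18 + 29 + 26 + 9 + 10 + 25 + 31 = 148

Shortest is Option B, total 132 miles.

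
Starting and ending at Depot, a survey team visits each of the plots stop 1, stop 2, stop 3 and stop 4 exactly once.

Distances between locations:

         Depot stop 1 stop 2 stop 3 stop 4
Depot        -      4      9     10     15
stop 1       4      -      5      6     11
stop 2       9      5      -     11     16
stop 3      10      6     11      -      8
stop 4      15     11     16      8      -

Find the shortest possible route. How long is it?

43 — the shortest possible round trip.

Depot → stop 1 → stop 2 → stop 3 → stop 4 → Depot: 4+5+11+8+15 = 43
Depot → stop 1 → stop 2 → stop 4 → stop 3 → Depot: 4+5+16+8+10 = 43
Depot → stop 1 → stop 3 → stop 2 → stop 4 → Depot: 4+6+11+16+15 = 52
Depot → stop 1 → stop 3 → stop 4 → stop 2 → Depot: 4+6+8+16+9 = 43
Depot → stop 1 → stop 4 → stop 2 → stop 3 → Depot: 4+11+16+11+10 = 52
Depot → stop 1 → stop 4 → stop 3 → stop 2 → Depot: 4+11+8+11+9 = 43
Depot → stop 2 → stop 1 → stop 3 → stop 4 → Depot: 9+5+6+8+15 = 43
Depot → stop 2 → stop 1 → stop 4 → stop 3 → Depot: 9+5+11+8+10 = 43
Depot → stop 2 → stop 3 → stop 1 → stop 4 → Depot: 9+11+6+11+15 = 52
Depot → stop 2 → stop 4 → stop 1 → stop 3 → Depot: 9+16+11+6+10 = 52
Depot → stop 3 → stop 1 → stop 2 → stop 4 → Depot: 10+6+5+16+15 = 52
Depot → stop 3 → stop 2 → stop 1 → stop 4 → Depot: 10+11+5+11+15 = 52
The minimum is 43.
One optimal route: Depot → stop 1 → stop 2 → stop 3 → stop 4 → Depot (or its reverse).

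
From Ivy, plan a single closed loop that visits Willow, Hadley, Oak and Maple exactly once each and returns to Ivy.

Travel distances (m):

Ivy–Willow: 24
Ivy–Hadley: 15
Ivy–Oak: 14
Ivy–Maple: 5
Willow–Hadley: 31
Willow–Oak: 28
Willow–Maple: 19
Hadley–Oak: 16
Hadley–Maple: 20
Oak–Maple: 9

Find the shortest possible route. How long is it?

Shortest round trip = 83 m.

Ivy → Willow → Hadley → Oak → Maple → Ivy: 24+31+16+9+5 = 85
Ivy → Willow → Hadley → Maple → Oak → Ivy: 24+31+20+9+14 = 98
Ivy → Willow → Oak → Hadley → Maple → Ivy: 24+28+16+20+5 = 93
Ivy → Willow → Oak → Maple → Hadley → Ivy: 24+28+9+20+15 = 96
Ivy → Willow → Maple → Hadley → Oak → Ivy: 24+19+20+16+14 = 93
Ivy → Willow → Maple → Oak → Hadley → Ivy: 24+19+9+16+15 = 83
Ivy → Hadley → Willow → Oak → Maple → Ivy: 15+31+28+9+5 = 88
Ivy → Hadley → Willow → Maple → Oak → Ivy: 15+31+19+9+14 = 88
Ivy → Hadley → Oak → Willow → Maple → Ivy: 15+16+28+19+5 = 83
Ivy → Hadley → Maple → Willow → Oak → Ivy: 15+20+19+28+14 = 96
Ivy → Oak → Willow → Hadley → Maple → Ivy: 14+28+31+20+5 = 98
Ivy → Oak → Hadley → Willow → Maple → Ivy: 14+16+31+19+5 = 85
The minimum is 83.
One optimal route: Ivy → Willow → Maple → Oak → Hadley → Ivy (or its reverse).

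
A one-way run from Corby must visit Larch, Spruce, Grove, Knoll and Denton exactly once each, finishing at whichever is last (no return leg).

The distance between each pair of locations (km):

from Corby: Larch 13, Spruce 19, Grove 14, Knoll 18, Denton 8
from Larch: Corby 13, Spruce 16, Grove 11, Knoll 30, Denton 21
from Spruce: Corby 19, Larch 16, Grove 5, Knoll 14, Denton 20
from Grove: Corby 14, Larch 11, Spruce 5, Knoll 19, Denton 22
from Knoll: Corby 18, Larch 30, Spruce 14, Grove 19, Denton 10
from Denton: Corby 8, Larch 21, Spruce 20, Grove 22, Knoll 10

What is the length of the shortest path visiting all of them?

There are 5! = 120 possible orderings.
Corby → Larch → Spruce → Grove → Knoll → Denton: 13+16+5+19+10 = 63
Corby → Larch → Spruce → Grove → Denton → Knoll: 13+16+5+22+10 = 66
Corby → Larch → Spruce → Knoll → Grove → Denton: 13+16+14+19+22 = 84
Corby → Larch → Spruce → Knoll → Denton → Grove: 13+16+14+10+22 = 75
Corby → Larch → Spruce → Denton → Grove → Knoll: 13+16+20+22+19 = 90
Corby → Larch → Spruce → Denton → Knoll → Grove: 13+16+20+10+19 = 78
Corby → Larch → Grove → Spruce → Knoll → Denton: 13+11+5+14+10 = 53
Corby → Larch → Grove → Spruce → Denton → Knoll: 13+11+5+20+10 = 59
Corby → Larch → Grove → Knoll → Spruce → Denton: 13+11+19+14+20 = 77
Corby → Larch → Grove → Knoll → Denton → Spruce: 13+11+19+10+20 = 73
Corby → Larch → Grove → Denton → Spruce → Knoll: 13+11+22+20+14 = 80
Corby → Larch → Grove → Denton → Knoll → Spruce: 13+11+22+10+14 = 70
Corby → Larch → Knoll → Spruce → Grove → Denton: 13+30+14+5+22 = 84
Corby → Larch → Knoll → Spruce → Denton → Grove: 13+30+14+20+22 = 99
… (106 more)
Corby → Denton → Knoll → Spruce → Grove → Larch: 8+10+14+5+11 = 48  ← best
The minimum is 48.
One shortest path: Corby → Denton → Knoll → Spruce → Grove → Larch.

Shortest open route: 48 km.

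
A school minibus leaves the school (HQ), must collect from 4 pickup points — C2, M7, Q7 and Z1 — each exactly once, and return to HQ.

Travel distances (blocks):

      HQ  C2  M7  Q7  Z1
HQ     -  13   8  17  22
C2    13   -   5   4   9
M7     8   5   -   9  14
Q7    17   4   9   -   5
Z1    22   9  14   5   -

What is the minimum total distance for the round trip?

Shortest round trip = 44 blocks.

With 4 stops there are 4!/2 = 12 distinct round trips (a route and its reverse cost the same).
HQ→C2→M7→Q7→Z1→HQ: 13+5+9+5+22 = 54
HQ→C2→M7→Z1→Q7→HQ: 13+5+14+5+17 = 54
HQ→C2→Q7→M7→Z1→HQ: 13+4+9+14+22 = 62
HQ→C2→Q7→Z1→M7→HQ: 13+4+5+14+8 = 44
HQ→C2→Z1→M7→Q7→HQ: 13+9+14+9+17 = 62
HQ→C2→Z1→Q7→M7→HQ: 13+9+5+9+8 = 44
HQ→M7→C2→Q7→Z1→HQ: 8+5+4+5+22 = 44
HQ→M7→C2→Z1→Q7→HQ: 8+5+9+5+17 = 44
HQ→M7→Q7→C2→Z1→HQ: 8+9+4+9+22 = 52
HQ→M7→Z1→C2→Q7→HQ: 8+14+9+4+17 = 52
HQ→Q7→C2→M7→Z1→HQ: 17+4+5+14+22 = 62
HQ→Q7→M7→C2→Z1→HQ: 17+9+5+9+22 = 62
The minimum is 44.
One optimal route: HQ → C2 → Q7 → Z1 → M7 → HQ (or its reverse).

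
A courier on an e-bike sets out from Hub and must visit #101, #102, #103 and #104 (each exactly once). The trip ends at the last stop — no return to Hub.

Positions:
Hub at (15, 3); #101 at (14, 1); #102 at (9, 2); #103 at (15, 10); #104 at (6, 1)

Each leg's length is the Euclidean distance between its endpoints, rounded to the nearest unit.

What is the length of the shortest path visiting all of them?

Shortest open route: 23.

There are 4! = 24 possible orderings.
Hub → #101 → #102 → #103 → #104: 2+5+10+13 = 30
Hub → #101 → #102 → #104 → #103: 2+5+3+13 = 23
Hub → #101 → #103 → #102 → #104: 2+9+10+3 = 24
Hub → #101 → #103 → #104 → #102: 2+9+13+3 = 27
Hub → #101 → #104 → #102 → #103: 2+8+3+10 = 23
Hub → #101 → #104 → #103 → #102: 2+8+13+10 = 33
Hub → #102 → #101 → #103 → #104: 6+5+9+13 = 33
Hub → #102 → #101 → #104 → #103: 6+5+8+13 = 32
Hub → #102 → #103 → #101 → #104: 6+10+9+8 = 33
Hub → #102 → #103 → #104 → #101: 6+10+13+8 = 37
Hub → #102 → #104 → #101 → #103: 6+3+8+9 = 26
Hub → #102 → #104 → #103 → #101: 6+3+13+9 = 31
Hub → #103 → #101 → #102 → #104: 7+9+5+3 = 24
Hub → #103 → #101 → #104 → #102: 7+9+8+3 = 27
… (10 more)
The minimum is 23.
One shortest path: Hub → #101 → #102 → #104 → #103.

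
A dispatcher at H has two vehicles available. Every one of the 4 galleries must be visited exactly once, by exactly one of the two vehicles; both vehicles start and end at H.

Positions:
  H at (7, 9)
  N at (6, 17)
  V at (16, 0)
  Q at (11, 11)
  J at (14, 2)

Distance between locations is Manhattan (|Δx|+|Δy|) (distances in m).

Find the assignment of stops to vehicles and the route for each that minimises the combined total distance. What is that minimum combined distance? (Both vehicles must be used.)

There are 2^3 − 1 = 7 ways to divide the 4 stops into two non-empty groups. For each, the best each vehicle can do is its own shortest tour through its group:
  {N} + {V, Q, J}: 18 + 40 = 58
  {V} + {N, Q, J}: 36 + 46 = 82
  {N, V} + {Q, J}: 54 + 32 = 86
  {Q} + {N, V, J}: 12 + 54 = 66
  {N, Q} + {V, J}: 26 + 36 = 62
  {V, Q} + {N, J}: 40 + 46 = 86
  … (7 splits in total)
Best: vehicle 1 H → N → H = 18; vehicle 2 H → V → J → Q → H = 40; combined 58.

Minimum combined distance: 58 m.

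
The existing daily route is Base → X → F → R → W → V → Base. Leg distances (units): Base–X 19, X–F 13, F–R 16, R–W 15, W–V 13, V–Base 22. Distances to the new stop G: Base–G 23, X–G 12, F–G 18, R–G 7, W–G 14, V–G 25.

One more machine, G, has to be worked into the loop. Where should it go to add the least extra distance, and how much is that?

Minimum extra distance: 6, inserting G between R and W.

Insertion cost between consecutive stops i–j is d(i,G) + d(G,j) − d(i,j):
  between Base and X: 23 + 12 − 19 = 16
  between X and F: 12 + 18 − 13 = 17
  between F and R: 18 + 7 − 16 = 9
  between R and W: 7 + 14 − 15 = 6
  between W and V: 14 + 25 − 13 = 26
  between V and Base: 25 + 23 − 22 = 26
Cheapest insertion is between R and W, adding 6.
New total = 98 + 6 = 104.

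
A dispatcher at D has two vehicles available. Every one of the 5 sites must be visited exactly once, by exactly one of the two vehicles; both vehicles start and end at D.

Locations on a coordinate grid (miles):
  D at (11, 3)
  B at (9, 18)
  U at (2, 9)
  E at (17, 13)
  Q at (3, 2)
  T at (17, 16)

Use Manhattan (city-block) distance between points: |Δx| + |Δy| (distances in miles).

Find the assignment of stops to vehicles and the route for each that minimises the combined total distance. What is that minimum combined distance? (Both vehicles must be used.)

Minimum combined distance: 78 miles.

There are 2^4 − 1 = 15 ways to divide the 5 stops into two non-empty groups. For each, the best each vehicle can do is its own shortest tour through its group:
  {B} + {U, E, Q, T}: 34 + 58 = 92
  {U} + {B, E, Q, T}: 30 + 60 = 90
  {B, U} + {E, Q, T}: 48 + 56 = 104
  {E} + {B, U, Q, T}: 32 + 62 = 94
  {B, E} + {U, Q, T}: 46 + 58 = 104
  {U, E} + {B, Q, T}: 50 + 60 = 110
  … (15 splits in total)
  {Q} + {B, U, E, T}: 18 + 60 = 78  ← best
Best: vehicle 1 D → Q → D = 18; vehicle 2 D → U → B → T → E → D = 60; combined 78.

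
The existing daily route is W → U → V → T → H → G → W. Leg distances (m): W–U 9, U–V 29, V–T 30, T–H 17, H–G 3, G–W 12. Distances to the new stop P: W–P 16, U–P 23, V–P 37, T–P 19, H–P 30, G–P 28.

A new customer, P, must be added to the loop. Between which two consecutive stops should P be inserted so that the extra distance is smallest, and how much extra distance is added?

Minimum extra distance: 26 m, inserting P between V and T.

Insertion cost between consecutive stops i–j is d(i,P) + d(P,j) − d(i,j):
  between W and U: 16 + 23 − 9 = 30
  between U and V: 23 + 37 − 29 = 31
  between V and T: 37 + 19 − 30 = 26
  between T and H: 19 + 30 − 17 = 32
  between H and G: 30 + 28 − 3 = 55
  between G and W: 28 + 16 − 12 = 32
Cheapest insertion is between V and T, adding 26.
New total = 100 + 26 = 126.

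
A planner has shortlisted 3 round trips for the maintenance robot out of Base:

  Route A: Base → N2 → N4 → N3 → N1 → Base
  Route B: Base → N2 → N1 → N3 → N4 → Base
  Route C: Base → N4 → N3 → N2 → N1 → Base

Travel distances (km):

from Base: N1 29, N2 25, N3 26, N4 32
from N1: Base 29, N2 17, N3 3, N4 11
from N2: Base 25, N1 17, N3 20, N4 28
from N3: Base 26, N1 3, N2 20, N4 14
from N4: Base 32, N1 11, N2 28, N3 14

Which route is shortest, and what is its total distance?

Route A: 25 + 28 + 14 + 3 + 29 = 99
Route B: 25 + 17 + 3 + 14 + 32 = 91
Route C: 32 + 14 + 20 + 17 + 29 = 112

Shortest is Route B, total 91 km.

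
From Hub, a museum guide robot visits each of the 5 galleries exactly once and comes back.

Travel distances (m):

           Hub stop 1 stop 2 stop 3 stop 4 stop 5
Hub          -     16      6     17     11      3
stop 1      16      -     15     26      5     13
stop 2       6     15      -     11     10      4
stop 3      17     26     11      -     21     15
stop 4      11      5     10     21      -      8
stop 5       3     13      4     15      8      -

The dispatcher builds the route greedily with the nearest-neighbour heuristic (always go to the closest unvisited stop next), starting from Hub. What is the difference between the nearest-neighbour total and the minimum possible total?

Hub: stop 5=3, stop 2=6, stop 4=11, stop 1=16, stop 3=17 ⇒ stop 5
stop 5: stop 2=4, stop 4=8, stop 1=13, stop 3=15 ⇒ stop 2
stop 2: stop 4=10, stop 3=11, stop 1=15 ⇒ stop 4
stop 4: stop 1=5, stop 3=21 ⇒ stop 1
stop 1: stop 3=26 ⇒ stop 3
NN route Hub → stop 5 → stop 2 → stop 4 → stop 1 → stop 3 → Hub costs 65.
Optimal: Hub → stop 2 → stop 3 → stop 1 → stop 4 → stop 5 → Hub costs 59 (by enumerating all 60 distinct tours).
Excess = 65 − 59 = 6.

6 m longer than the optimal tour.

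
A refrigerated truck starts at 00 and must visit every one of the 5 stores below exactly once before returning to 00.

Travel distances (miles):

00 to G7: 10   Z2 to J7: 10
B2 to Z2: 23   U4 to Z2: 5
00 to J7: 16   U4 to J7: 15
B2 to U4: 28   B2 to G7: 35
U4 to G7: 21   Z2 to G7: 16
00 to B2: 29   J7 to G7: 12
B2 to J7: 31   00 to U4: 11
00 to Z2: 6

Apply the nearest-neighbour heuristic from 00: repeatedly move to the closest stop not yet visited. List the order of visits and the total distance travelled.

From 00: distances to unvisited — Z2=6, G7=10, U4=11, J7=16, B2=29. Nearest is Z2 (6).
From Z2: distances to unvisited — U4=5, J7=10, G7=16, B2=23. Nearest is U4 (5).
From U4: distances to unvisited — J7=15, G7=21, B2=28. Nearest is J7 (15).
From J7: distances to unvisited — G7=12, B2=31. Nearest is G7 (12).
From G7: distances to unvisited — B2=35. Nearest is B2 (35).
Return B2→00: 29.
Total = 6 + 5 + 15 + 12 + 35 + 29 = 102.

Total distance 102 miles via the nearest-neighbour route 00 → Z2 → U4 → J7 → G7 → B2 → 00.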